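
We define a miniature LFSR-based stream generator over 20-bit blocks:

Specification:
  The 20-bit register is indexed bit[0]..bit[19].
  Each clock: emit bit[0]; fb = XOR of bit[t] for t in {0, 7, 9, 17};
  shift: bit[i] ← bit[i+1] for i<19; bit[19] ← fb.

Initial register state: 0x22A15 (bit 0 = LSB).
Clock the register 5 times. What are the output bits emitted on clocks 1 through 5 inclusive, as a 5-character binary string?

reg_0 = 0x22A15
clock 1: out=1, reg = 0x9150A
clock 2: out=0, reg = 0x48A85
clock 3: out=1, reg = 0xA4542
clock 4: out=0, reg = 0xD22A1
clock 5: out=1, reg = 0xE9150

10101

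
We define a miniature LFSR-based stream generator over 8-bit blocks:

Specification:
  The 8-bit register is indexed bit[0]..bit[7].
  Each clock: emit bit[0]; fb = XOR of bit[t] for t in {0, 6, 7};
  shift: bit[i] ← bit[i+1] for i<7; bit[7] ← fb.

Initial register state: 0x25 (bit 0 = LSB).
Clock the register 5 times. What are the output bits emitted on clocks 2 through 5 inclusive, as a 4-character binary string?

0100

reg_0 = 0x25
clock 1: out=1, reg = 0x92
clock 2: out=0, reg = 0xC9
clock 3: out=1, reg = 0xE4
clock 4: out=0, reg = 0x72
clock 5: out=0, reg = 0xB9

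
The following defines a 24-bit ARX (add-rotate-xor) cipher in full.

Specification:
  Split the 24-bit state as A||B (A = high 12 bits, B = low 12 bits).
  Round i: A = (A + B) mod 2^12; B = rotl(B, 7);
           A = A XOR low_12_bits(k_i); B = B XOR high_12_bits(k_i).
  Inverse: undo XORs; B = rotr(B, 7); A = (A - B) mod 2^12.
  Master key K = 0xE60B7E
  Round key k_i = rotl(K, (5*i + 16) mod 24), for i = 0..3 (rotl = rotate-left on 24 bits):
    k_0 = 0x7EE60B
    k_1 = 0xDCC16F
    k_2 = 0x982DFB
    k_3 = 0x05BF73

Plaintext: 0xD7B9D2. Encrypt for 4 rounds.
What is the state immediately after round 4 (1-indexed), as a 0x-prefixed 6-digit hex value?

0x85B7F0

s_0 = plaintext = 0xD7B9D2
s_1 = Round(s_0, k_0) = 0x146EA0
s_2 = Round(s_1, k_1) = 0xE89DB9
s_3 = Round(s_2, k_2) = 0x1B956F
s_4 = Round(s_3, k_3) = 0x85B7F0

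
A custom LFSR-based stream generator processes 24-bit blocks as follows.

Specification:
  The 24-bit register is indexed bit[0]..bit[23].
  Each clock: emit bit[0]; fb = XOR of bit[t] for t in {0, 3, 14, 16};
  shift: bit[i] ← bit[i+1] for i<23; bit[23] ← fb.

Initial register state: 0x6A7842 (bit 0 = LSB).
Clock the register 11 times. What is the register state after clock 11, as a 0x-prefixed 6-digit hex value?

0x712D4F

reg_0 = 0x6A7842
clock 1: out=0, reg = 0xB53C21
clock 2: out=1, reg = 0x5A9E10
clock 3: out=0, reg = 0x2D4F08
clock 4: out=0, reg = 0x96A784
clock 5: out=0, reg = 0x4B53C2
clock 6: out=0, reg = 0x25A9E1
clock 7: out=1, reg = 0x12D4F0
clock 8: out=0, reg = 0x896A78
clock 9: out=0, reg = 0xC4B53C
clock 10: out=0, reg = 0xE25A9E
clock 11: out=0, reg = 0x712D4F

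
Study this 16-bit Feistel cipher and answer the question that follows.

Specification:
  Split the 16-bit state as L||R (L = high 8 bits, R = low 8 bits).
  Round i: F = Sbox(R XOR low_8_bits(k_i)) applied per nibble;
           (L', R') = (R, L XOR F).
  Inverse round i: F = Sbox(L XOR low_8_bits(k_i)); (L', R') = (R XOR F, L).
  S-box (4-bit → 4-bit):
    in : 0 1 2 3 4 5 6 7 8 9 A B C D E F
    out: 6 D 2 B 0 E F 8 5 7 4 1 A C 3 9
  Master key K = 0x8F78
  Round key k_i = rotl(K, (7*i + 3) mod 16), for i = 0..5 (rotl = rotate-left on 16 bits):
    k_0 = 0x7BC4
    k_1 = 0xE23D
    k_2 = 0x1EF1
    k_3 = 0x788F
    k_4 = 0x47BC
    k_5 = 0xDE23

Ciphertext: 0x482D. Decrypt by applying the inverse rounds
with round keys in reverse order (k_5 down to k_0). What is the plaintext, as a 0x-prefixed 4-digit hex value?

0x79FF

s_0 = ciphertext = 0x482D
s_1 = InvRound(s_0, k_5) = 0xDC48
s_2 = InvRound(s_1, k_4) = 0xBEDC
s_3 = InvRound(s_2, k_3) = 0x61BE
s_4 = InvRound(s_3, k_2) = 0xC861
s_5 = InvRound(s_4, k_1) = 0xFFC8
s_6 = InvRound(s_5, k_0) = 0x79FF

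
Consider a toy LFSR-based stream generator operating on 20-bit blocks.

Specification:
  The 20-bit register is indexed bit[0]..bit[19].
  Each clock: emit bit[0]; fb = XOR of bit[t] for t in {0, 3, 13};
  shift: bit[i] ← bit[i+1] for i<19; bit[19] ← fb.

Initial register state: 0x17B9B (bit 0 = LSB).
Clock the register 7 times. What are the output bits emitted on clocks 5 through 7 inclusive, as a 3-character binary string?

reg_0 = 0x17B9B
clock 1: out=1, reg = 0x8BDCD
clock 2: out=1, reg = 0xC5EE6
clock 3: out=0, reg = 0x62F73
clock 4: out=1, reg = 0x317B9
clock 5: out=1, reg = 0x18BDC
clock 6: out=0, reg = 0x8C5EE
clock 7: out=0, reg = 0xC62F7

100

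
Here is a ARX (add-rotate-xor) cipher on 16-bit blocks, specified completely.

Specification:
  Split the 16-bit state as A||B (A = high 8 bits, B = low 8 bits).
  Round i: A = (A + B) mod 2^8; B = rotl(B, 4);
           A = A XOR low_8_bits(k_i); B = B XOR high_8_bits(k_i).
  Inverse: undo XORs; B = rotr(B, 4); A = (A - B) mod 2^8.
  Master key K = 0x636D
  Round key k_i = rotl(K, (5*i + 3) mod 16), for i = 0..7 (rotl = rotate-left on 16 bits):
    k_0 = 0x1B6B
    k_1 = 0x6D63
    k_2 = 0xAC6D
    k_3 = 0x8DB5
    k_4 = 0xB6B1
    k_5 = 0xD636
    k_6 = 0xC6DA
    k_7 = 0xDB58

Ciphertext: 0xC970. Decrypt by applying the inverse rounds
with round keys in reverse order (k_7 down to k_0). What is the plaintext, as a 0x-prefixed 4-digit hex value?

s_0 = ciphertext = 0xC970
s_1 = InvRound(s_0, k_7) = 0xD7BA
s_2 = InvRound(s_1, k_6) = 0x46C7
s_3 = InvRound(s_2, k_5) = 0x5F11
s_4 = InvRound(s_3, k_4) = 0x747A
s_5 = InvRound(s_4, k_3) = 0x427F
s_6 = InvRound(s_5, k_2) = 0xF23D
s_7 = InvRound(s_6, k_1) = 0x8C05
s_8 = InvRound(s_7, k_0) = 0x06E1

0x06E1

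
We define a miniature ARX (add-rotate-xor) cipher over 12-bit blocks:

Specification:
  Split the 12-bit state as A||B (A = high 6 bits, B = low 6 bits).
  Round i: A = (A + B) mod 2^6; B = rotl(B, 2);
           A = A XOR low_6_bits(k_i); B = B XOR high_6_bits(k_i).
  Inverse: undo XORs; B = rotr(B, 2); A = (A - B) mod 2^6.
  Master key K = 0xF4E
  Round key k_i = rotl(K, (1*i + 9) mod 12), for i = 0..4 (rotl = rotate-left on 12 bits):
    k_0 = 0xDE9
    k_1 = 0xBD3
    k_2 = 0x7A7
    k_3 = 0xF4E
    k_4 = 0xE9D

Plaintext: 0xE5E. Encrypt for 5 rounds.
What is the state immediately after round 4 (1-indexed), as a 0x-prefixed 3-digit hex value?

0x6B1

s_0 = plaintext = 0xE5E
s_1 = Round(s_0, k_0) = 0xF8E
s_2 = Round(s_1, k_1) = 0x7D7
s_3 = Round(s_2, k_2) = 0x443
s_4 = Round(s_3, k_3) = 0x6B1
s_5 = Round(s_4, k_4) = 0x5BD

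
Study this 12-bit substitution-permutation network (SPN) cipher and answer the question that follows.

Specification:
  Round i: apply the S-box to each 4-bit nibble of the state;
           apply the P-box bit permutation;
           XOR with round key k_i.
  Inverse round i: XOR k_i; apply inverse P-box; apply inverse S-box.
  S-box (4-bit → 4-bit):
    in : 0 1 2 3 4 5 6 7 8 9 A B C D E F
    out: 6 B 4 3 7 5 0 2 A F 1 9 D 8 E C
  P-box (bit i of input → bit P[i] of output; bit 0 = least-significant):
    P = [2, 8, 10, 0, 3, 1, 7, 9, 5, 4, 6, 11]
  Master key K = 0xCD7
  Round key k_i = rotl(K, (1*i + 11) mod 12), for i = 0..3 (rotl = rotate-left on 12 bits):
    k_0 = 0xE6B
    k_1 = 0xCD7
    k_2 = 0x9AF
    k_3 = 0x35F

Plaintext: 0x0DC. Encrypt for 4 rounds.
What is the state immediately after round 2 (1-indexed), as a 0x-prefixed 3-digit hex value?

0x1CC

s_0 = plaintext = 0x0DC
s_1 = Round(s_0, k_0) = 0x83E
s_2 = Round(s_1, k_1) = 0x1CC
s_3 = Round(s_2, k_2) = 0x712
s_4 = Round(s_3, k_3) = 0x545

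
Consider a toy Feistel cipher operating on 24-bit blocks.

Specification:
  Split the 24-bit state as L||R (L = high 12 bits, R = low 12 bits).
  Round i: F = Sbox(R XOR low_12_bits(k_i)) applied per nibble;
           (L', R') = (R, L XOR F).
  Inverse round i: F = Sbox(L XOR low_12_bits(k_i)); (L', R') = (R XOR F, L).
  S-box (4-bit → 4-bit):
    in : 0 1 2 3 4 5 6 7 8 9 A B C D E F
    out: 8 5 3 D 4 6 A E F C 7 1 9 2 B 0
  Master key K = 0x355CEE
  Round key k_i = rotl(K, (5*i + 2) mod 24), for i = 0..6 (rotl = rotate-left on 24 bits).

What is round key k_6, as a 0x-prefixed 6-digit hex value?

0x5CEE35

K = 0x355CEE
k_0 = rotl(K, (5*0+2) mod 24) = rotl(K, 2) = 0xD573B8
k_1 = rotl(K, (5*1+2) mod 24) = rotl(K, 7) = 0xAE771A
k_2 = rotl(K, (5*2+2) mod 24) = rotl(K, 12) = 0xCEE355
k_3 = rotl(K, (5*3+2) mod 24) = rotl(K, 17) = 0xDC6AB9
k_4 = rotl(K, (5*4+2) mod 24) = rotl(K, 22) = 0x8D573B
k_5 = rotl(K, (5*5+2) mod 24) = rotl(K, 3) = 0xAAE771
k_6 = rotl(K, (5*6+2) mod 24) = rotl(K, 8) = 0x5CEE35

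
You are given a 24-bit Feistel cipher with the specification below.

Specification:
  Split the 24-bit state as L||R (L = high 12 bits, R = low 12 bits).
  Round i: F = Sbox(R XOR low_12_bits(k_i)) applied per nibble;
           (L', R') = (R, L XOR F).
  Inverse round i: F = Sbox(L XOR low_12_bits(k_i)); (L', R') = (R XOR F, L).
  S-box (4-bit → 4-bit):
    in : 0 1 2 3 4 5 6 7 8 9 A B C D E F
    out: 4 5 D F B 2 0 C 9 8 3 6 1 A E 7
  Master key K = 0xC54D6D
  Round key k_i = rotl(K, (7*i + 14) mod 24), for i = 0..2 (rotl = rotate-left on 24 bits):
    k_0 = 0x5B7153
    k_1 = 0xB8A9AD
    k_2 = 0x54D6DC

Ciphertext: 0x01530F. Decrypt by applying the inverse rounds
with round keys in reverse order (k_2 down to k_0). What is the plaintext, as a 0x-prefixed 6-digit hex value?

0xEC5376

s_0 = ciphertext = 0x01530F
s_1 = InvRound(s_0, k_2) = 0x317015
s_2 = InvRound(s_1, k_1) = 0x376317
s_3 = InvRound(s_2, k_0) = 0xEC5376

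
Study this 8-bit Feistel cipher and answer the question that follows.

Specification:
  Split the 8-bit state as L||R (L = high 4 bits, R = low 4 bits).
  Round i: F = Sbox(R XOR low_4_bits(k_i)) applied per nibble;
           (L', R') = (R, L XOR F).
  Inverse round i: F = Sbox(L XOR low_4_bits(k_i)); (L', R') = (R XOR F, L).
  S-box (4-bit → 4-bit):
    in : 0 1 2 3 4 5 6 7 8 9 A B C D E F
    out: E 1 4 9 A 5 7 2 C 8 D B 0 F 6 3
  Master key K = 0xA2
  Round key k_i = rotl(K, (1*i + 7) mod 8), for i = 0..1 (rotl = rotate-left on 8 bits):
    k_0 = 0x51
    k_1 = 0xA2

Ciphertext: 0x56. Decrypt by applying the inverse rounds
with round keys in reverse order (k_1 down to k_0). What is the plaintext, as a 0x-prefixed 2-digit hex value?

s_0 = ciphertext = 0x56
s_1 = InvRound(s_0, k_1) = 0x45
s_2 = InvRound(s_1, k_0) = 0x04

0x04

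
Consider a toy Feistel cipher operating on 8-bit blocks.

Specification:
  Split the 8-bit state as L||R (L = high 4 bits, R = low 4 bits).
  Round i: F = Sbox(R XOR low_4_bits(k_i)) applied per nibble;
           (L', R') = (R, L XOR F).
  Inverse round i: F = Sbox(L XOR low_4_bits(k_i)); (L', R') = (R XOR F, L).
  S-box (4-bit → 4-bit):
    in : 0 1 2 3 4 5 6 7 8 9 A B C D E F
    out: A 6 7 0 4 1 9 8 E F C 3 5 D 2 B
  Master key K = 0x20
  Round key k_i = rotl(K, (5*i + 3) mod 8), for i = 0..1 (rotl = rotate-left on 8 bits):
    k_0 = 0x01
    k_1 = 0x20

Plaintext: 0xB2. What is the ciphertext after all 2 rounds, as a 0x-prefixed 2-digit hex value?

0xB1

s_0 = plaintext = 0xB2
s_1 = Round(s_0, k_0) = 0x2B
s_2 = Round(s_1, k_1) = 0xB1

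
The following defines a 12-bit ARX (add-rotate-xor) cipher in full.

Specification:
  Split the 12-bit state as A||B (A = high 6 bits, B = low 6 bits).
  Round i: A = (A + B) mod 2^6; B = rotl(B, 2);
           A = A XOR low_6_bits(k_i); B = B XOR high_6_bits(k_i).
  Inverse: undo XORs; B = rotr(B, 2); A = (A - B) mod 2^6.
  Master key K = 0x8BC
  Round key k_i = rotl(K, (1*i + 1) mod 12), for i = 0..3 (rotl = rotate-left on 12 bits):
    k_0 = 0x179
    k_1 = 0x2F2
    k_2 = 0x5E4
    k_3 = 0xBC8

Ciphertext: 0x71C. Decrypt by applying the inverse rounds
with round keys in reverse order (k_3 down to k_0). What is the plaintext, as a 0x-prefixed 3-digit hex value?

0x5D6

s_0 = ciphertext = 0x71C
s_1 = InvRound(s_0, k_3) = 0x63C
s_2 = InvRound(s_1, k_2) = 0x0BA
s_3 = InvRound(s_2, k_1) = 0x51C
s_4 = InvRound(s_3, k_0) = 0x5D6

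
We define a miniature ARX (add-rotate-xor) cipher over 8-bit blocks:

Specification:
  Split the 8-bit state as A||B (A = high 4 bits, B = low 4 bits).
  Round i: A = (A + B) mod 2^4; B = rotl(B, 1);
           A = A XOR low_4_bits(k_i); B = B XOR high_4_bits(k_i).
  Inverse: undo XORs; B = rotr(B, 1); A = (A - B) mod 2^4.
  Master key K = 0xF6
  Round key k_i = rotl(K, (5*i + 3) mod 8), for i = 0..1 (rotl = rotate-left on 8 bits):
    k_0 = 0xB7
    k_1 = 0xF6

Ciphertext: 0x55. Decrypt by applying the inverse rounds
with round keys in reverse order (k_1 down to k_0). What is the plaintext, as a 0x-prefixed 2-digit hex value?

s_0 = ciphertext = 0x55
s_1 = InvRound(s_0, k_1) = 0xE5
s_2 = InvRound(s_1, k_0) = 0x27

0x27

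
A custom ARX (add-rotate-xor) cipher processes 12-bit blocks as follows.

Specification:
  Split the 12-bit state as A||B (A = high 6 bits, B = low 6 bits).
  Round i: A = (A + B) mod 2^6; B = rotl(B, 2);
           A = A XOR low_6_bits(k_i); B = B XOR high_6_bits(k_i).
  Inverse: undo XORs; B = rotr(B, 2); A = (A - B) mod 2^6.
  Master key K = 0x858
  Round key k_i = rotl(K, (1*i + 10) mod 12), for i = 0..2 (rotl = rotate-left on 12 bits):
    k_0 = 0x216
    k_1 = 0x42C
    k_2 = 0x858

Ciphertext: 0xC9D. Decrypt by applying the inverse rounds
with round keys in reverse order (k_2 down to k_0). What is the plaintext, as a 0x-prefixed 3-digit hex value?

s_0 = ciphertext = 0xC9D
s_1 = InvRound(s_0, k_2) = 0x6CF
s_2 = InvRound(s_1, k_1) = 0x037
s_3 = InvRound(s_2, k_0) = 0x5FF

0x5FF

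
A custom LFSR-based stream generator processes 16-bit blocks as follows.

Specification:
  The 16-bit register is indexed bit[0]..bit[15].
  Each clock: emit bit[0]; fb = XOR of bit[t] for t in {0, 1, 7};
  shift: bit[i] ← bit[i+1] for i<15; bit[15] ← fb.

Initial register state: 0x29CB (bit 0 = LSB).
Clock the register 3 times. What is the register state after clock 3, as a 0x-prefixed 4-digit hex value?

reg_0 = 0x29CB
clock 1: out=1, reg = 0x94E5
clock 2: out=1, reg = 0x4A72
clock 3: out=0, reg = 0xA539

0xA539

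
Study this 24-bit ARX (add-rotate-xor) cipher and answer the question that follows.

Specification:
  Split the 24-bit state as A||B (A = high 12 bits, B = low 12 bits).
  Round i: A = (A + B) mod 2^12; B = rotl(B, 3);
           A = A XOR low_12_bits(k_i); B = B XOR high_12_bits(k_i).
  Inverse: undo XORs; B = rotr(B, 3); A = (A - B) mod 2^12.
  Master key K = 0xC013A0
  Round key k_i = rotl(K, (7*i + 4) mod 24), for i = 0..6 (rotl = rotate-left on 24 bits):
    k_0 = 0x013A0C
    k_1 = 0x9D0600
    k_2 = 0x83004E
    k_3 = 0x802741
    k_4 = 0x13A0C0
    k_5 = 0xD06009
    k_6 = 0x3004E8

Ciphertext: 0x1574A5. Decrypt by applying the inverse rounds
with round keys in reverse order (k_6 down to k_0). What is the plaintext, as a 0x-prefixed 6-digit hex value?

s_0 = ciphertext = 0x1574A5
s_1 = InvRound(s_0, k_6) = 0xACBAF4
s_2 = InvRound(s_1, k_5) = 0x5C44FE
s_3 = InvRound(s_2, k_4) = 0xC4C8B8
s_4 = InvRound(s_3, k_3) = 0x6F6417
s_5 = InvRound(s_4, k_2) = 0x734F84
s_6 = InvRound(s_5, k_1) = 0x86A8CA
s_7 = InvRound(s_6, k_0) = 0xF4B31B

0xF4B31B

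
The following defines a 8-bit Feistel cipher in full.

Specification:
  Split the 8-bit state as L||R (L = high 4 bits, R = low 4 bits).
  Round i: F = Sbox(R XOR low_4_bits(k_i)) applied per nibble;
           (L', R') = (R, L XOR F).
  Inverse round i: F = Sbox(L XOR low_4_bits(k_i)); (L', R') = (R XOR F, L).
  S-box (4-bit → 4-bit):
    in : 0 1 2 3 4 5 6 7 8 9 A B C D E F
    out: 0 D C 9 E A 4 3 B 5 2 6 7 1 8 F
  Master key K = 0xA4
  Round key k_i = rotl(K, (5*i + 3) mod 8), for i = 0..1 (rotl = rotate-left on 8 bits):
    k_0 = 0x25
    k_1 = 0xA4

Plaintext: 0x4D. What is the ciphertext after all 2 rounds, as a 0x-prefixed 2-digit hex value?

s_0 = plaintext = 0x4D
s_1 = Round(s_0, k_0) = 0xDF
s_2 = Round(s_1, k_1) = 0xFB

0xFB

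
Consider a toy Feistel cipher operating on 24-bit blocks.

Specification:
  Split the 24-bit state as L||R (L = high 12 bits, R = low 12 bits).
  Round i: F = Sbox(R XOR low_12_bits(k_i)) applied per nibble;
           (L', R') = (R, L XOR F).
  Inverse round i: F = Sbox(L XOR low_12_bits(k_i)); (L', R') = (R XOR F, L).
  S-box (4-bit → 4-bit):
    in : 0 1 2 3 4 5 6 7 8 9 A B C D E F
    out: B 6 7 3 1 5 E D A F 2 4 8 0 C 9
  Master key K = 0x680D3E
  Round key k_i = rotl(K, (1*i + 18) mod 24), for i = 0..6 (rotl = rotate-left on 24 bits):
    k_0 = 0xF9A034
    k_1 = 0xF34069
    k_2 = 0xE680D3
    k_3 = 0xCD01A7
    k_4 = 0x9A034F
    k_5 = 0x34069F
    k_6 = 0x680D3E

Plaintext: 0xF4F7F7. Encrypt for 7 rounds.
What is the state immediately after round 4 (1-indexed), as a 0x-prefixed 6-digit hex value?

0x97AAD2

s_0 = plaintext = 0xF4F7F7
s_1 = Round(s_0, k_0) = 0x7F72CC
s_2 = Round(s_1, k_1) = 0x2CC0D2
s_3 = Round(s_2, k_2) = 0x0D297A
s_4 = Round(s_3, k_3) = 0x97AAD2
s_5 = Round(s_4, k_4) = 0xAD268A
s_6 = Round(s_5, k_5) = 0x68A1B7
s_7 = Round(s_6, k_6) = 0x1B7E25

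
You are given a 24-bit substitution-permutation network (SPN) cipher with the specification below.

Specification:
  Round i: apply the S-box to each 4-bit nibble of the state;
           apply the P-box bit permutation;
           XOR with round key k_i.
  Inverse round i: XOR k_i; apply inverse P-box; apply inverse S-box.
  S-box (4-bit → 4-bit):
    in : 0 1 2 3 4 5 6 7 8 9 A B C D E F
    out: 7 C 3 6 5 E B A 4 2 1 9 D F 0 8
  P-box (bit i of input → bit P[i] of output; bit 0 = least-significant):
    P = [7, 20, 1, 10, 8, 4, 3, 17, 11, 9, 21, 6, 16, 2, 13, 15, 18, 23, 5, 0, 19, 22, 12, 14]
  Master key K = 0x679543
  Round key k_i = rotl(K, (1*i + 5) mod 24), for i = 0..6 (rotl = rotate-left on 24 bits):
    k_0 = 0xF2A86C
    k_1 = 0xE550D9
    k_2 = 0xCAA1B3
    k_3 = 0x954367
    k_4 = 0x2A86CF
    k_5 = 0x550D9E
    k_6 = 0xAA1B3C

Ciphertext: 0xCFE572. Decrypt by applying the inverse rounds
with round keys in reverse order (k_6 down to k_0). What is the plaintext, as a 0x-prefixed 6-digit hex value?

0x225134

s_0 = ciphertext = 0xCFE572
s_1 = InvRound(s_0, k_6) = 0x5ADD81
s_2 = InvRound(s_1, k_5) = 0xCB6E58
s_3 = InvRound(s_2, k_4) = 0x77D494
s_4 = InvRound(s_3, k_3) = 0x35F56C
s_5 = InvRound(s_4, k_2) = 0xD6215D
s_6 = InvRound(s_5, k_1) = 0x1E08B2
s_7 = InvRound(s_6, k_0) = 0x225134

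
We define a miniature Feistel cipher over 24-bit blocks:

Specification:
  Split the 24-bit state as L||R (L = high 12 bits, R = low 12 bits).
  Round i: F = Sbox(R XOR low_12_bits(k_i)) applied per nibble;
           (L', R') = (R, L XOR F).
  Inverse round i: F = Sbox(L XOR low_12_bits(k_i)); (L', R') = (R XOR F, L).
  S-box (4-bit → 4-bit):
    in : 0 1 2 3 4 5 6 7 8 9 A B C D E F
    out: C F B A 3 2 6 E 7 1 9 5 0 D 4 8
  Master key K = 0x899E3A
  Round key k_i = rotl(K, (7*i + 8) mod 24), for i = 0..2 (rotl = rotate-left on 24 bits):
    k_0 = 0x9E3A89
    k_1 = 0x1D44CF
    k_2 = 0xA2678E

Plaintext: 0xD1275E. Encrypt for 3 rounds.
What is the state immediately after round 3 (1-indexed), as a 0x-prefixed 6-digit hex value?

0x494A35

s_0 = plaintext = 0xD1275E
s_1 = Round(s_0, k_0) = 0x75E0CC
s_2 = Round(s_1, k_1) = 0x0CC494
s_3 = Round(s_2, k_2) = 0x494A35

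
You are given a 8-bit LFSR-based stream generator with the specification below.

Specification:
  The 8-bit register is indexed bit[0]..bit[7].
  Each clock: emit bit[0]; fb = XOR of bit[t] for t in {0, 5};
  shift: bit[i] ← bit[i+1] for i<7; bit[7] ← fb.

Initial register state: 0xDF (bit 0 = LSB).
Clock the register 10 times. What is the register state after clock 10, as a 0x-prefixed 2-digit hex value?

reg_0 = 0xDF
clock 1: out=1, reg = 0xEF
clock 2: out=1, reg = 0x77
clock 3: out=1, reg = 0x3B
clock 4: out=1, reg = 0x1D
clock 5: out=1, reg = 0x8E
clock 6: out=0, reg = 0x47
clock 7: out=1, reg = 0xA3
clock 8: out=1, reg = 0x51
clock 9: out=1, reg = 0xA8
clock 10: out=0, reg = 0xD4

0xD4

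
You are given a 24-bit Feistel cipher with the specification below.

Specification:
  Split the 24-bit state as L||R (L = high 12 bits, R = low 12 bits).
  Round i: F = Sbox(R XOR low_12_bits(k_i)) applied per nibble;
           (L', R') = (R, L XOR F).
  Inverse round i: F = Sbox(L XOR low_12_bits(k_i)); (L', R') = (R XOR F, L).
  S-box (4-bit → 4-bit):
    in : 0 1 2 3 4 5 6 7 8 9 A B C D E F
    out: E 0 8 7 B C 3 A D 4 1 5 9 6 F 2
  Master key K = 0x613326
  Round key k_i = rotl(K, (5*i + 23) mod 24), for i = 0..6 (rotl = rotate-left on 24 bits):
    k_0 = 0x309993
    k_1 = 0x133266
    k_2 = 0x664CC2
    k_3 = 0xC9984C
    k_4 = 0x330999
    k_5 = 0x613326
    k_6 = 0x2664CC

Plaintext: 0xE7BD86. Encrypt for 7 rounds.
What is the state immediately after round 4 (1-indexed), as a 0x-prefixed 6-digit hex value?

0x0CCA58

s_0 = plaintext = 0xE7BD86
s_1 = Round(s_0, k_0) = 0xD86577
s_2 = Round(s_1, k_1) = 0x577786
s_3 = Round(s_2, k_2) = 0x7860CC
s_4 = Round(s_3, k_3) = 0x0CCA58
s_5 = Round(s_4, k_4) = 0xA5875C
s_6 = Round(s_5, k_5) = 0x75C1F9
s_7 = Round(s_6, k_6) = 0x1F9B20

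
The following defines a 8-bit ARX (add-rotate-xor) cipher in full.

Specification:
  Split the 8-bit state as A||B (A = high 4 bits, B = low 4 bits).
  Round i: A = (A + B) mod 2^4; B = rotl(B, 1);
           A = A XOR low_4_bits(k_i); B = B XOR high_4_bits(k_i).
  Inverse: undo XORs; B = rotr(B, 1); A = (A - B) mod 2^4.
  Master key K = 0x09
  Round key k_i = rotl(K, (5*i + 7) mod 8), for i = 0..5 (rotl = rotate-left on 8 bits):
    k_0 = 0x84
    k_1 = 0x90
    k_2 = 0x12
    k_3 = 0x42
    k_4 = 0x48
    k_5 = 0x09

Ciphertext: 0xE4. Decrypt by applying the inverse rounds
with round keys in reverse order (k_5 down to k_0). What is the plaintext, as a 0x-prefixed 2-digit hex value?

0x97

s_0 = ciphertext = 0xE4
s_1 = InvRound(s_0, k_5) = 0x52
s_2 = InvRound(s_1, k_4) = 0xA3
s_3 = InvRound(s_2, k_3) = 0xDB
s_4 = InvRound(s_3, k_2) = 0xA5
s_5 = InvRound(s_4, k_1) = 0x46
s_6 = InvRound(s_5, k_0) = 0x97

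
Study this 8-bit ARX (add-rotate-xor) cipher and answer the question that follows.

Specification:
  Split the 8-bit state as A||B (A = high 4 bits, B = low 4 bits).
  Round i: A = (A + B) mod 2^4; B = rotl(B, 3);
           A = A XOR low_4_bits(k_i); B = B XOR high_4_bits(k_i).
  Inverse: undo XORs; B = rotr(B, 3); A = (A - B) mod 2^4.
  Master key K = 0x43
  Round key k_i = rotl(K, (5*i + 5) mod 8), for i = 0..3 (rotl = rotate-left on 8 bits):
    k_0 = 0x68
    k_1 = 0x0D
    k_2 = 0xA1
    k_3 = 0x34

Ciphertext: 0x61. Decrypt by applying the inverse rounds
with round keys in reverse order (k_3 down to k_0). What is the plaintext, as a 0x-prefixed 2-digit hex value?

0x1B

s_0 = ciphertext = 0x61
s_1 = InvRound(s_0, k_3) = 0xE4
s_2 = InvRound(s_1, k_2) = 0x2D
s_3 = InvRound(s_2, k_1) = 0x4B
s_4 = InvRound(s_3, k_0) = 0x1B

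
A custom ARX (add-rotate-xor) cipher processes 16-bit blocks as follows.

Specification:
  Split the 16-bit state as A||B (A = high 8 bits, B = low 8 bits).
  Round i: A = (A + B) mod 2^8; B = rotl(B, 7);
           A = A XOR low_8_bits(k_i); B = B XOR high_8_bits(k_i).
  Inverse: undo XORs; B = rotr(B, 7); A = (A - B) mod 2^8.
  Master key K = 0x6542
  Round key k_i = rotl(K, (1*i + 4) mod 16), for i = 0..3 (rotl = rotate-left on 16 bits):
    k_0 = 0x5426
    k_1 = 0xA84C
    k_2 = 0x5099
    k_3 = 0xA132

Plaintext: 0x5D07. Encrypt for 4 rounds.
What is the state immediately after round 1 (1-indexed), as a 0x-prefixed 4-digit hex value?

s_0 = plaintext = 0x5D07
s_1 = Round(s_0, k_0) = 0x42D7
s_2 = Round(s_1, k_1) = 0x5543
s_3 = Round(s_2, k_2) = 0x01F1
s_4 = Round(s_3, k_3) = 0xC059

0x42D7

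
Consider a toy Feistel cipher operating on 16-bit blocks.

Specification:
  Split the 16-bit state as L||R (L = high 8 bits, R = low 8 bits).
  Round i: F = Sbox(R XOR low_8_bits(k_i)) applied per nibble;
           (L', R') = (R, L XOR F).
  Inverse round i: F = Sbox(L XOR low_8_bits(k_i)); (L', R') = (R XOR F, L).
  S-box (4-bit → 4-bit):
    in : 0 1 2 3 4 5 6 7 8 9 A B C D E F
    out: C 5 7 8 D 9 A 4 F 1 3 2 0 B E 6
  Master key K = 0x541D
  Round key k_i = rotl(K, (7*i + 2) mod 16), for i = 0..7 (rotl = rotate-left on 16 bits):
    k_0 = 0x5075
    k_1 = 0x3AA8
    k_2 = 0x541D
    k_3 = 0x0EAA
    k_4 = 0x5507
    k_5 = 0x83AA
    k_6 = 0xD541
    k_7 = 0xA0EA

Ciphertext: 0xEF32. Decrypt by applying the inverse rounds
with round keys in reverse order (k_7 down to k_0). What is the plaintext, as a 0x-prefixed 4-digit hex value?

s_0 = ciphertext = 0xEF32
s_1 = InvRound(s_0, k_7) = 0xFBEF
s_2 = InvRound(s_1, k_6) = 0xCCFB
s_3 = InvRound(s_2, k_5) = 0x51CC
s_4 = InvRound(s_3, k_4) = 0x5651
s_5 = InvRound(s_4, k_3) = 0x3156
s_6 = InvRound(s_5, k_2) = 0x2631
s_7 = InvRound(s_6, k_1) = 0xCF26
s_8 = InvRound(s_7, k_0) = 0x05CF

0x05CF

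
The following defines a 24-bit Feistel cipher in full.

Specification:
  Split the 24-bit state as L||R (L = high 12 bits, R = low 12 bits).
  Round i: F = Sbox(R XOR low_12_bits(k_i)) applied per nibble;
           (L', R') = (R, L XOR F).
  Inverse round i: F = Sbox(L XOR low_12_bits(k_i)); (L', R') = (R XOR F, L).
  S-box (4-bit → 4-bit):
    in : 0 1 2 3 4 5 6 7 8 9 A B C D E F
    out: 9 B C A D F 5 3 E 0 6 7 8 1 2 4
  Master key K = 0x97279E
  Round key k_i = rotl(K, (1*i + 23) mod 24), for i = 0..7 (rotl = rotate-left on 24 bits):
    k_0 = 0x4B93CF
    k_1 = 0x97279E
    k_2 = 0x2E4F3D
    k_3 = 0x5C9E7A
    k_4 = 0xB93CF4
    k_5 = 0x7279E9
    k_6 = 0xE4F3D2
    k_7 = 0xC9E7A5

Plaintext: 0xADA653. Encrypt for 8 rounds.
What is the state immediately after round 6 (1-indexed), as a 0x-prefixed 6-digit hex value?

s_0 = plaintext = 0xADA653
s_1 = Round(s_0, k_0) = 0x6535D2
s_2 = Round(s_1, k_1) = 0x5D2A8B
s_3 = Round(s_2, k_2) = 0xA8BAA7
s_4 = Round(s_3, k_3) = 0xAA779A
s_5 = Round(s_4, k_4) = 0x79ADF5
s_6 = Round(s_5, k_5) = 0xDF5A22
s_7 = Round(s_6, k_6) = 0xA22DBC
s_8 = Round(s_7, k_7) = 0xDBCC92

0xDF5A22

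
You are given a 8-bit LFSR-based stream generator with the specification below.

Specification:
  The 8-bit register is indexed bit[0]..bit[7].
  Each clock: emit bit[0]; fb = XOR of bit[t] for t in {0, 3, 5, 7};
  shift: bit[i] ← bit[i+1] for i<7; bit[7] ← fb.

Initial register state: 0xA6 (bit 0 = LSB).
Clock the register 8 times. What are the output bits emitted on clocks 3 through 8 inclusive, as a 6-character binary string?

reg_0 = 0xA6
clock 1: out=0, reg = 0x53
clock 2: out=1, reg = 0xA9
clock 3: out=1, reg = 0x54
clock 4: out=0, reg = 0x2A
clock 5: out=0, reg = 0x15
clock 6: out=1, reg = 0x8A
clock 7: out=0, reg = 0x45
clock 8: out=1, reg = 0xA2

100101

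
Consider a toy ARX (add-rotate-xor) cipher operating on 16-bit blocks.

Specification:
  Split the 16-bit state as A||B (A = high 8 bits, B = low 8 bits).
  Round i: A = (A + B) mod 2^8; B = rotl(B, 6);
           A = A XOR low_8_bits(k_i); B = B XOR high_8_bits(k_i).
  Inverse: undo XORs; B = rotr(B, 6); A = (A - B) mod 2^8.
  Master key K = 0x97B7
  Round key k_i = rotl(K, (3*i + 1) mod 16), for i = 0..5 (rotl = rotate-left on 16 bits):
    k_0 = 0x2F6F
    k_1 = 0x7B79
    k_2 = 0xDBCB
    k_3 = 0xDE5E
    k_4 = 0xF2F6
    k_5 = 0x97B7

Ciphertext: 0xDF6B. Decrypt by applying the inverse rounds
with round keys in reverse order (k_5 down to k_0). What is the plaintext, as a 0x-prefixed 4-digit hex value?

s_0 = ciphertext = 0xDF6B
s_1 = InvRound(s_0, k_5) = 0x75F3
s_2 = InvRound(s_1, k_4) = 0x7F04
s_3 = InvRound(s_2, k_3) = 0xB66B
s_4 = InvRound(s_3, k_2) = 0xBBC2
s_5 = InvRound(s_4, k_1) = 0xDCE6
s_6 = InvRound(s_5, k_0) = 0x8C27

0x8C27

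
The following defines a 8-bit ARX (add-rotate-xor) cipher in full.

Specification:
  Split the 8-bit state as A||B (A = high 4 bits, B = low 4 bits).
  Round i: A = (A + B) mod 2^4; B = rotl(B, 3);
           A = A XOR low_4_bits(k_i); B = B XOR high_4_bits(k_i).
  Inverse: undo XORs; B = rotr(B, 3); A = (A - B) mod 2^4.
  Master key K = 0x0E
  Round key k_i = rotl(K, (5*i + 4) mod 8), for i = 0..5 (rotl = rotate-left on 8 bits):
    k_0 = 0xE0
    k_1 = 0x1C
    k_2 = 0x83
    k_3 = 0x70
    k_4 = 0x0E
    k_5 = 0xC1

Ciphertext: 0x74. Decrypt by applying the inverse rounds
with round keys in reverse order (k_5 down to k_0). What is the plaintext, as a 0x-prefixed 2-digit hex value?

0x28

s_0 = ciphertext = 0x74
s_1 = InvRound(s_0, k_5) = 0x51
s_2 = InvRound(s_1, k_4) = 0x92
s_3 = InvRound(s_2, k_3) = 0xFA
s_4 = InvRound(s_3, k_2) = 0x84
s_5 = InvRound(s_4, k_1) = 0xAA
s_6 = InvRound(s_5, k_0) = 0x28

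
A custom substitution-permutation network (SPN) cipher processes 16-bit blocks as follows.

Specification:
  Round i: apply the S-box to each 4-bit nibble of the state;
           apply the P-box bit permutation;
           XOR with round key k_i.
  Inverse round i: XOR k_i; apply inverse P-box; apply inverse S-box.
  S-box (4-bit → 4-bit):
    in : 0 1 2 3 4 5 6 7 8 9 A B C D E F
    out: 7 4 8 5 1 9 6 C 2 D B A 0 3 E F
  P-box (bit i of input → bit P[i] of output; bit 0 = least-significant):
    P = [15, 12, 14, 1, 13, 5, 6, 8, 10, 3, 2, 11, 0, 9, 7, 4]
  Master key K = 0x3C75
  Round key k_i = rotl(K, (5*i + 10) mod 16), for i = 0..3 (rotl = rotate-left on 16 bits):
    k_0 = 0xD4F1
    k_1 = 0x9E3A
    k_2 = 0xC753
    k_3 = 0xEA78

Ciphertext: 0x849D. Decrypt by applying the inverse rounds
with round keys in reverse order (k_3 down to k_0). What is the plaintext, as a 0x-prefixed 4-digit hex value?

0xA412

s_0 = ciphertext = 0x849D
s_1 = InvRound(s_0, k_3) = 0x0901
s_2 = InvRound(s_1, k_2) = 0xB519
s_3 = InvRound(s_2, k_1) = 0xD2A2
s_4 = InvRound(s_3, k_0) = 0xA412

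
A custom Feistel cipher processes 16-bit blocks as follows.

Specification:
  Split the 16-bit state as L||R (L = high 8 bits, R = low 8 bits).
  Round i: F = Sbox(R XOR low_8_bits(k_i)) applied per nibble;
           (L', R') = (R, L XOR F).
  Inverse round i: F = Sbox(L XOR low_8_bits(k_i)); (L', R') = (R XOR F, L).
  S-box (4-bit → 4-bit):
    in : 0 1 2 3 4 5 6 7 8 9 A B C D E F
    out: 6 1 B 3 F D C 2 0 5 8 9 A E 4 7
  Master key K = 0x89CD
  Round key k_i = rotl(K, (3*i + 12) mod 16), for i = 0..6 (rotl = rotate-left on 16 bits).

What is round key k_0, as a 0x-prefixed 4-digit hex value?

K = 0x89CD
k_0 = rotl(K, (3*0+12) mod 16) = rotl(K, 12) = 0xD89C

0xD89C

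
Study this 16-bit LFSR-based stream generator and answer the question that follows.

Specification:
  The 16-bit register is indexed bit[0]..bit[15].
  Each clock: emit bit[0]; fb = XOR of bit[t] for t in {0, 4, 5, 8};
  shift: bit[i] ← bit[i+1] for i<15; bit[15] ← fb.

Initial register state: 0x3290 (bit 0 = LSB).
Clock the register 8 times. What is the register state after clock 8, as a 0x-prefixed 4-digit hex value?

0x1F32

reg_0 = 0x3290
clock 1: out=0, reg = 0x9948
clock 2: out=0, reg = 0xCCA4
clock 3: out=0, reg = 0xE652
clock 4: out=0, reg = 0xF329
clock 5: out=1, reg = 0xF994
clock 6: out=0, reg = 0x7CCA
clock 7: out=0, reg = 0x3E65
clock 8: out=1, reg = 0x1F32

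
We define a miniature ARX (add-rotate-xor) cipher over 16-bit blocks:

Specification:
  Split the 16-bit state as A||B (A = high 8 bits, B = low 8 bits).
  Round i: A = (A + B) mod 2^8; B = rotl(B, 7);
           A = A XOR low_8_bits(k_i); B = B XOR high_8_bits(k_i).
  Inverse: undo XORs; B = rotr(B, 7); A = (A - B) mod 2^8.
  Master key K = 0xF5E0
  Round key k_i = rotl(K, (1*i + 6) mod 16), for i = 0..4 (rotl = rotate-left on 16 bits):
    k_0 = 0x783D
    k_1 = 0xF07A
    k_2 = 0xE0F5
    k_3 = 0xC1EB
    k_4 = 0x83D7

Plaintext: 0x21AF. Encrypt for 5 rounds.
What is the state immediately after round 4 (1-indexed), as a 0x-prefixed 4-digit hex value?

s_0 = plaintext = 0x21AF
s_1 = Round(s_0, k_0) = 0xEDAF
s_2 = Round(s_1, k_1) = 0xE627
s_3 = Round(s_2, k_2) = 0xF873
s_4 = Round(s_3, k_3) = 0x8078
s_5 = Round(s_4, k_4) = 0x2FBF

0x8078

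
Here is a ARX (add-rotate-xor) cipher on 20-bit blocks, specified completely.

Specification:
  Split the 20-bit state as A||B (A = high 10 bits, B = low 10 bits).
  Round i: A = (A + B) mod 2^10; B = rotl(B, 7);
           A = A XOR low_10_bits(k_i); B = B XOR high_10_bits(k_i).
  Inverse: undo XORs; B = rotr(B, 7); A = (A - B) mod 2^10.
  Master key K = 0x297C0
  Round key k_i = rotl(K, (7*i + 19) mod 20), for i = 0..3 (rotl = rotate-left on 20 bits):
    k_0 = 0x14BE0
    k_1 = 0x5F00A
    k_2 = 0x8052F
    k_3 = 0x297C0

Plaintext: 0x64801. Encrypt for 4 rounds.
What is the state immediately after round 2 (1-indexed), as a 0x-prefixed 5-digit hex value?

s_0 = plaintext = 0x64801
s_1 = Round(s_0, k_0) = 0x9CCD2
s_2 = Round(s_1, k_1) = 0xD3C66
s_3 = Round(s_2, k_2) = 0xA690D
s_4 = Round(s_3, k_3) = 0x19E04

0xD3C66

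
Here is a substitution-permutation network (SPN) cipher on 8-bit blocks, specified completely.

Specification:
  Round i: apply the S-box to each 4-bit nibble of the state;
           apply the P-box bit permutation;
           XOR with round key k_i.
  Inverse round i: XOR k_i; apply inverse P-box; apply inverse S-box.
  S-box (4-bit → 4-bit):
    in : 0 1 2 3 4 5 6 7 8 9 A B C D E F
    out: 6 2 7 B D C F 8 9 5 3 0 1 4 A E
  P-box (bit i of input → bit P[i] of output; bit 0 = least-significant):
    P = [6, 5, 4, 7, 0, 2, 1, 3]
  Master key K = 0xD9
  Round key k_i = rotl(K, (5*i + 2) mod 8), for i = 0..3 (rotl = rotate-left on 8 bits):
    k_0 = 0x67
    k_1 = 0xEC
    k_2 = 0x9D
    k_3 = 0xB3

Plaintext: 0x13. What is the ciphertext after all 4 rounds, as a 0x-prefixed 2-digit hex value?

0xB5

s_0 = plaintext = 0x13
s_1 = Round(s_0, k_0) = 0x83
s_2 = Round(s_1, k_1) = 0x05
s_3 = Round(s_2, k_2) = 0x0B
s_4 = Round(s_3, k_3) = 0xB5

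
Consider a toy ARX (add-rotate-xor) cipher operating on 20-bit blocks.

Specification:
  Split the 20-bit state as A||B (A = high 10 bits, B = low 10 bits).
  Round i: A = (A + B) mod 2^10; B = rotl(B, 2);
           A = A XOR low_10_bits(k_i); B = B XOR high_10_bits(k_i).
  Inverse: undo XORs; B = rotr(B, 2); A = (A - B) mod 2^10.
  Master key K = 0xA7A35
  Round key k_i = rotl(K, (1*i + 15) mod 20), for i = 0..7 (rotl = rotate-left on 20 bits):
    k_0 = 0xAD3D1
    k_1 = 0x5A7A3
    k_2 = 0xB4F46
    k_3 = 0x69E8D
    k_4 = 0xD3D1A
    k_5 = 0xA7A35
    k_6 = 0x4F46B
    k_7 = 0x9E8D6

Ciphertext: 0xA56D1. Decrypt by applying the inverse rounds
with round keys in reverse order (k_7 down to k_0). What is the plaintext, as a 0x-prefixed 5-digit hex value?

s_0 = ciphertext = 0xA56D1
s_1 = InvRound(s_0, k_7) = 0xC672A
s_2 = InvRound(s_1, k_6) = 0xFB785
s_3 = InvRound(s_2, k_5) = 0xA4B46
s_4 = InvRound(s_3, k_4) = 0xA1902
s_5 = InvRound(s_4, k_3) = 0xB8929
s_6 = InvRound(s_5, k_2) = 0xA9AFE
s_7 = InvRound(s_6, k_1) = 0x483E5
s_8 = InvRound(s_7, k_0) = 0x67554

0x67554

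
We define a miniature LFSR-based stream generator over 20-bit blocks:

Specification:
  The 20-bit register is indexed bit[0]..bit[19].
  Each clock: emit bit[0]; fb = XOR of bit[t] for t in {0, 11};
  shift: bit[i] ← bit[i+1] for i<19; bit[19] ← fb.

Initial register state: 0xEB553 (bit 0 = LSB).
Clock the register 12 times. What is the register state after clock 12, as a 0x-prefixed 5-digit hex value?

0xE85EB

reg_0 = 0xEB553
clock 1: out=1, reg = 0xF5AA9
clock 2: out=1, reg = 0x7AD54
clock 3: out=0, reg = 0xBD6AA
clock 4: out=0, reg = 0x5EB55
clock 5: out=1, reg = 0x2F5AA
clock 6: out=0, reg = 0x17AD5
clock 7: out=1, reg = 0x0BD6A
clock 8: out=0, reg = 0x85EB5
clock 9: out=1, reg = 0x42F5A
clock 10: out=0, reg = 0xA17AD
clock 11: out=1, reg = 0xD0BD6
clock 12: out=0, reg = 0xE85EB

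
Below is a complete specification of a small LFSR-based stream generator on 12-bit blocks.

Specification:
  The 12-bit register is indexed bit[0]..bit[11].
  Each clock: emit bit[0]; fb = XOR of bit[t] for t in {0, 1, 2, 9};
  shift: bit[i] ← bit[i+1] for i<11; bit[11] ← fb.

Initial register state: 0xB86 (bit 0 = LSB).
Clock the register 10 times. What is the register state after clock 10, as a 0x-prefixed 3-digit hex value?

0xFA6

reg_0 = 0xB86
clock 1: out=0, reg = 0xDC3
clock 2: out=1, reg = 0x6E1
clock 3: out=1, reg = 0x370
clock 4: out=0, reg = 0x9B8
clock 5: out=0, reg = 0x4DC
clock 6: out=0, reg = 0xA6E
clock 7: out=0, reg = 0xD37
clock 8: out=1, reg = 0xE9B
clock 9: out=1, reg = 0xF4D
clock 10: out=1, reg = 0xFA6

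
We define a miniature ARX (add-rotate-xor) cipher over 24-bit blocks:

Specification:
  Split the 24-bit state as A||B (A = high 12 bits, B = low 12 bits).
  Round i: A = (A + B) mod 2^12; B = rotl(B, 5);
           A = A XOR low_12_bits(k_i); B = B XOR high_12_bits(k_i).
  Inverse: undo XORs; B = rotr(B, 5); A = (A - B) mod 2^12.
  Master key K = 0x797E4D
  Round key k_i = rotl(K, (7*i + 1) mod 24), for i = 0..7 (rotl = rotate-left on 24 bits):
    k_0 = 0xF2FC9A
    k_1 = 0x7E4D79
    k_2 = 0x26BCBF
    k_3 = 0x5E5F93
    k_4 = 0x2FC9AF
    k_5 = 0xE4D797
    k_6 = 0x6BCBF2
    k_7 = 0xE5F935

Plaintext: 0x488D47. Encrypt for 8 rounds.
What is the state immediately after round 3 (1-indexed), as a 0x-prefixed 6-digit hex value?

0x921B11

s_0 = plaintext = 0x488D47
s_1 = Round(s_0, k_0) = 0xD557D5
s_2 = Round(s_1, k_1) = 0x853D4B
s_3 = Round(s_2, k_2) = 0x921B11
s_4 = Round(s_3, k_3) = 0xBA17D3
s_5 = Round(s_4, k_4) = 0xADB893
s_6 = Round(s_5, k_5) = 0x4F9C3C
s_7 = Round(s_6, k_6) = 0xAC7124
s_8 = Round(s_7, k_7) = 0x2DEADD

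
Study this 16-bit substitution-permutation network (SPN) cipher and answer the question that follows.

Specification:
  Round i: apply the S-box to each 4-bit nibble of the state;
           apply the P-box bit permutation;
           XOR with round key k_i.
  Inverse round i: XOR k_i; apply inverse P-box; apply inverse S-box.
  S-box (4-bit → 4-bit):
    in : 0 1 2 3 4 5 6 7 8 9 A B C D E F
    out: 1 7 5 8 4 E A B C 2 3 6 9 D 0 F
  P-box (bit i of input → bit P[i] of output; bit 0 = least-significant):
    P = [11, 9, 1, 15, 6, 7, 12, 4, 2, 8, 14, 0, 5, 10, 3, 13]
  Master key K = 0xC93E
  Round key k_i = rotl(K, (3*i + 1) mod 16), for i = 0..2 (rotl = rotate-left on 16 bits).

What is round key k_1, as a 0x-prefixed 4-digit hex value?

K = 0xC93E
k_0 = rotl(K, (3*0+1) mod 16) = rotl(K, 1) = 0x927D
k_1 = rotl(K, (3*1+1) mod 16) = rotl(K, 4) = 0x93EC

0x93EC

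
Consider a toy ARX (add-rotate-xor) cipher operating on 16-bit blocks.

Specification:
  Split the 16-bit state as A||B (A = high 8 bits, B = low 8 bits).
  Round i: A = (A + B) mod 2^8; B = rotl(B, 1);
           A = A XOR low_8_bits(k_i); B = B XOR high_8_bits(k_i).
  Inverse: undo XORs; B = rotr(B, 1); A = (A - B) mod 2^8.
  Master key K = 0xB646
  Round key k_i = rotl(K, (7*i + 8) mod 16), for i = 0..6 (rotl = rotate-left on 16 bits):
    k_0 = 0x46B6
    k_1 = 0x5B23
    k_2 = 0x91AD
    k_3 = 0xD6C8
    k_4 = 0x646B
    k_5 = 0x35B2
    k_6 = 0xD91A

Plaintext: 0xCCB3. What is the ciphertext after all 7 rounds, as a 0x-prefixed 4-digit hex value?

0x0AAE

s_0 = plaintext = 0xCCB3
s_1 = Round(s_0, k_0) = 0xC921
s_2 = Round(s_1, k_1) = 0xC919
s_3 = Round(s_2, k_2) = 0x4FA3
s_4 = Round(s_3, k_3) = 0x3A91
s_5 = Round(s_4, k_4) = 0xA047
s_6 = Round(s_5, k_5) = 0x55BB
s_7 = Round(s_6, k_6) = 0x0AAE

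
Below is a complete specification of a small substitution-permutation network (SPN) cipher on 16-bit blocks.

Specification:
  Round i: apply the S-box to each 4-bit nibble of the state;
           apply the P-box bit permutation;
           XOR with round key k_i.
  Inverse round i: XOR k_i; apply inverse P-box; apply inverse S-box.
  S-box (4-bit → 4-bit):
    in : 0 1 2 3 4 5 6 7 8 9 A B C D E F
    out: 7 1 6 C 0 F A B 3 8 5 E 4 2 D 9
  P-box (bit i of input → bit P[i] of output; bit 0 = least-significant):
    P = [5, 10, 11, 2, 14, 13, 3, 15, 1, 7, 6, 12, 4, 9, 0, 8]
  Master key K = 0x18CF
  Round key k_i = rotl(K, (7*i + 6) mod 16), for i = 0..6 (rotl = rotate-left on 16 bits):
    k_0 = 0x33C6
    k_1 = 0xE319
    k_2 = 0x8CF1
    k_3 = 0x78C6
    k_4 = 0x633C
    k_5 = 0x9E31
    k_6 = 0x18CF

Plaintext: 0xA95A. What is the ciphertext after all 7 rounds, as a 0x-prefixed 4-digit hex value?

0x6A2A

s_0 = plaintext = 0xA95A
s_1 = Round(s_0, k_0) = 0xCBFF
s_2 = Round(s_1, k_1) = 0x33FC
s_3 = Round(s_2, k_2) = 0x55B0
s_4 = Round(s_3, k_3) = 0xC73D
s_5 = Round(s_4, k_4) = 0xF7B7
s_6 = Round(s_5, k_5) = 0x2B8F
s_7 = Round(s_6, k_6) = 0x6A2A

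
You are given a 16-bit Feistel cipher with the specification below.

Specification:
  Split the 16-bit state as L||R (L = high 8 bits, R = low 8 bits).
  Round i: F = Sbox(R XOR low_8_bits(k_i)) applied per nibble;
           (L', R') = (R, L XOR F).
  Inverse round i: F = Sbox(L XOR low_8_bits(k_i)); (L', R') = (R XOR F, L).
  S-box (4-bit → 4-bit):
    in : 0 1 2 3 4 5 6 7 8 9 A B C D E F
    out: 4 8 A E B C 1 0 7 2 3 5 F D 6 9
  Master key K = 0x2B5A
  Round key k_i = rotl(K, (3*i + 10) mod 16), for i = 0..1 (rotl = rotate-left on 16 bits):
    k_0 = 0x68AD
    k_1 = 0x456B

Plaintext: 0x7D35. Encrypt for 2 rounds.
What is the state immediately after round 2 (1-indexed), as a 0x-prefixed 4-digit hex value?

0x5ADD

s_0 = plaintext = 0x7D35
s_1 = Round(s_0, k_0) = 0x355A
s_2 = Round(s_1, k_1) = 0x5ADD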